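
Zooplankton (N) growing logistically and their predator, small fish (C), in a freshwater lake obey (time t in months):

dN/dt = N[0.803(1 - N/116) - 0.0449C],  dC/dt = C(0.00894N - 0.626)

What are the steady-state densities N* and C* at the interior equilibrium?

N* ≈ 70, C* ≈ 7.09

From dC/dt = 0 with C > 0: 0.00894N* = 0.626, so N* = 70.
Substitute into dN/dt = 0: 0.803(1 - 70/116) = 0.0449C*.
The bracket is 0.396, giving C* = 0.318/0.0449 = 7.09.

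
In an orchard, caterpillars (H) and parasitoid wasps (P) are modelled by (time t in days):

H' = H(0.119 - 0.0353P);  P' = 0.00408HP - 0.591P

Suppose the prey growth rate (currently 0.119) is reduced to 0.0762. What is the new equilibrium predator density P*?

P* ≈ 2.16

At the interior fixed point, setting dH/dt = 0 with H > 0 fixes P* = (prey growth rate)/(HP coefficient) — independent of the other coefficients.
With the change, P* = 0.0762/0.0353 = 2.16; it falls from 3.37.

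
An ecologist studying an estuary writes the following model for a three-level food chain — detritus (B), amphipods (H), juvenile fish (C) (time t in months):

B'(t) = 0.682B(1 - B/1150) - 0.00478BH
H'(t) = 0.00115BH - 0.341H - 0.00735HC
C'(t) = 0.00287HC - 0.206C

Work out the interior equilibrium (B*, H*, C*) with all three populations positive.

From dC/dt = 0: 0.00287H* = 0.206, so H* = 71.8.
From dB/dt = 0: 0.682(1 - B*/1150) = 0.00478·71.8, giving B* = 1150·(1 - 0.503) = 571.
From dH/dt = 0: 0.00115·571 - 0.341 = 0.00735C*, so C* = 0.316/0.00735 = 43.

B* ≈ 571, H* ≈ 71.8, C* ≈ 43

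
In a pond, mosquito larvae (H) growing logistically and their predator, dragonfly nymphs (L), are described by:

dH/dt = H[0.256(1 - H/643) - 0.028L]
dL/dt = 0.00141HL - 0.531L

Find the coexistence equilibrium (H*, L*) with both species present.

From dL/dt = 0 with L > 0: 0.00141H* = 0.531, so H* = 377.
Substitute into dH/dt = 0: 0.256(1 - 377/643) = 0.028L*.
The bracket is 0.414, giving L* = 0.106/0.028 = 3.79.

H* ≈ 377, L* ≈ 3.79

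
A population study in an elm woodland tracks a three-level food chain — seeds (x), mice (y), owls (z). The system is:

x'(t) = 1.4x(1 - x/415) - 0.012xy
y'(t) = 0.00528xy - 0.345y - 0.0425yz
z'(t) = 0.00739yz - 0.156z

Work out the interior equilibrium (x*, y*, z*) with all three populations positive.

x* ≈ 340, y* ≈ 21.1, z* ≈ 34.1

From dz/dt = 0: 0.00739y* = 0.156, so y* = 21.1.
From dx/dt = 0: 1.4(1 - x*/415) = 0.012·21.1, giving x* = 415·(1 - 0.181) = 340.
From dy/dt = 0: 0.00528·340 - 0.345 = 0.0425z*, so z* = 1.45/0.0425 = 34.1.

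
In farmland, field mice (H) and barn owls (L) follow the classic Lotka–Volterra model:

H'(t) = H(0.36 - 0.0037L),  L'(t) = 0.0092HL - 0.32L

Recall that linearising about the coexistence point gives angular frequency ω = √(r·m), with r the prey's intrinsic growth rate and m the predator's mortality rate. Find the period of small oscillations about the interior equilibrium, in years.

Here r = 0.36 and m = 0.32, so r·m = 0.115.
ω = √0.115 = 0.339 per year, hence T = 2π/ω ≈ 18.5 years.

T ≈ 18.5 years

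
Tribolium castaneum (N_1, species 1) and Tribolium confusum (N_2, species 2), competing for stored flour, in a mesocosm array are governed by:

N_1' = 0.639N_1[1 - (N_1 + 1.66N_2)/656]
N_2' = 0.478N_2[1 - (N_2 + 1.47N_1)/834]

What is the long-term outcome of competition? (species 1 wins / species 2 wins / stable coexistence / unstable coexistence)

unstable coexistence (outcome depends on initial conditions)

Compare the nullcline intercepts: K1/α12 = 656/1.66 = 395 < K2 = 834; K2/α21 = 834/1.47 = 567 < K1 = 656.
Since both are reversed, neither can invade when rare; the interior point is a saddle.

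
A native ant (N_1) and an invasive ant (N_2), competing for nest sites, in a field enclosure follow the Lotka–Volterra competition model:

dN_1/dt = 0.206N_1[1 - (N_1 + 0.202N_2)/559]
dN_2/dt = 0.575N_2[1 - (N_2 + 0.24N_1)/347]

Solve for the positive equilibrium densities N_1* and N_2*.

Setting both brackets to zero gives the nullclines N_1 + 0.202N_2 = 559 and 0.24N_1 + N_2 = 347.
Substituting N_2 = 347 - 0.24N_1 into the first: N_1(1 - 0.202·0.24) = 559 - 0.202·347.
So N_1* = 489/0.952 = 514, and then N_2* = 347 - 0.24·514 = 224.

N_1* ≈ 514, N_2* ≈ 224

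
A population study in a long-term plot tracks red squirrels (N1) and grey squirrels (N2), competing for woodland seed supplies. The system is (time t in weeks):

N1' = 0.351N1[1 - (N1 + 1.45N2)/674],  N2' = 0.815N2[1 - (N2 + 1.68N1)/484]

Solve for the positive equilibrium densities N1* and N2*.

N1* ≈ 19.4, N2* ≈ 451

Setting both brackets to zero gives the nullclines N1 + 1.45N2 = 674 and 1.68N1 + N2 = 484.
Substituting N2 = 484 - 1.68N1 into the first: N1(1 - 1.45·1.68) = 674 - 1.45·484.
So N1* = -27.8/-1.44 = 19.4, and then N2* = 484 - 1.68·19.4 = 451.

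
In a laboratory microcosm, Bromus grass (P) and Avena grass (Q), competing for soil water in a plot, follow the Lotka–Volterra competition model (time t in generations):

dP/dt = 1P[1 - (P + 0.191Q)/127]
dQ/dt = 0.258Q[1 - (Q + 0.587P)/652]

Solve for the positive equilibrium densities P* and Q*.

P* ≈ 2.78, Q* ≈ 650

Setting both brackets to zero gives the nullclines P + 0.191Q = 127 and 0.587P + Q = 652.
Substituting Q = 652 - 0.587P into the first: P(1 - 0.191·0.587) = 127 - 0.191·652.
So P* = 2.47/0.888 = 2.78, and then Q* = 652 - 0.587·2.78 = 650.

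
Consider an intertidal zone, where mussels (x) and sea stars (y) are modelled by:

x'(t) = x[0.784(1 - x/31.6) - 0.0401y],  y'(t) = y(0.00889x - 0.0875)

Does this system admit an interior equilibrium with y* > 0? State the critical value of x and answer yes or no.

Threshold x = 9.84; K > 9.84, so yes, the predator persists.

The predator equation gives dy/dt > 0 only when x > 0.0875/0.00889 = 9.84.
Without the predator, x → K = 31.6. Since 31.6 > 9.84, the predator can invade and persist.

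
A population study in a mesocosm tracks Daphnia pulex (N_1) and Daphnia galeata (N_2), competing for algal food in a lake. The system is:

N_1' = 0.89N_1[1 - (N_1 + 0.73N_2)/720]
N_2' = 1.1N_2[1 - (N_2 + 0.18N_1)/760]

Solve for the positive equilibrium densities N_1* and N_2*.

Setting both brackets to zero gives the nullclines N_1 + 0.73N_2 = 720 and 0.18N_1 + N_2 = 760.
Substituting N_2 = 760 - 0.18N_1 into the first: N_1(1 - 0.73·0.18) = 720 - 0.73·760.
So N_1* = 165/0.869 = 190, and then N_2* = 760 - 0.18·190 = 726.

N_1* ≈ 190, N_2* ≈ 726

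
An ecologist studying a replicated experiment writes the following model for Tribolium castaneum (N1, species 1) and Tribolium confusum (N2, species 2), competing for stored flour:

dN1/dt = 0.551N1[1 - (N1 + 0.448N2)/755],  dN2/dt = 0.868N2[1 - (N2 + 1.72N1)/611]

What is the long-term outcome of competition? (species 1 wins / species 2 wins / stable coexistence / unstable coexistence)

Compare the nullcline intercepts: K1/α12 = 755/0.448 = 1690 > K2 = 611; K2/α21 = 611/1.72 = 355 < K1 = 755.
Since the inequalities point opposite ways, species 1 can invade but species 2 cannot.

species 1 excludes species 2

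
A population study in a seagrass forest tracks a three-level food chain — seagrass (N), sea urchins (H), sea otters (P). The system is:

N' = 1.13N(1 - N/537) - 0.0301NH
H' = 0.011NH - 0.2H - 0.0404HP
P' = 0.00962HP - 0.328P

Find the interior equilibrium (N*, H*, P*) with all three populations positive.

N* ≈ 49.3, H* ≈ 34.1, P* ≈ 8.47

From dP/dt = 0: 0.00962H* = 0.328, so H* = 34.1.
From dN/dt = 0: 1.13(1 - N*/537) = 0.0301·34.1, giving N* = 537·(1 - 0.908) = 49.3.
From dH/dt = 0: 0.011·49.3 - 0.2 = 0.0404P*, so P* = 0.342/0.0404 = 8.47.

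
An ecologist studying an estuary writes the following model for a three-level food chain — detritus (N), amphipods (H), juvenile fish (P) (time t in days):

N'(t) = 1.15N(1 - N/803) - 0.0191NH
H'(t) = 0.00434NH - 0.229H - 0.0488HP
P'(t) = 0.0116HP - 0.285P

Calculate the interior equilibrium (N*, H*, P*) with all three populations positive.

From dP/dt = 0: 0.0116H* = 0.285, so H* = 24.6.
From dN/dt = 0: 1.15(1 - N*/803) = 0.0191·24.6, giving N* = 803·(1 - 0.408) = 475.
From dH/dt = 0: 0.00434·475 - 0.229 = 0.0488P*, so P* = 1.83/0.0488 = 37.6.

N* ≈ 475, H* ≈ 24.6, P* ≈ 37.6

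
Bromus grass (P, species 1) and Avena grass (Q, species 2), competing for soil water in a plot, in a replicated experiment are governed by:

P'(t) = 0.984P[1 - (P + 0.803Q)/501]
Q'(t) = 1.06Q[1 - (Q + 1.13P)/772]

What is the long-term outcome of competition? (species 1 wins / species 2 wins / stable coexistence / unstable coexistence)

Compare the nullcline intercepts: K1/α12 = 501/0.803 = 624 < K2 = 772; K2/α21 = 772/1.13 = 683 > K1 = 501.
Since the inequalities point opposite ways, species 2 can invade but species 1 cannot.

species 2 excludes species 1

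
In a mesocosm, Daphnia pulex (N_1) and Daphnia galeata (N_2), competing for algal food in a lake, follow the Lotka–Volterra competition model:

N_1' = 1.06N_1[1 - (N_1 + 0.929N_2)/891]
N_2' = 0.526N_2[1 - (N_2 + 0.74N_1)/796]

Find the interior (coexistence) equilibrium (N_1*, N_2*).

Setting both brackets to zero gives the nullclines N_1 + 0.929N_2 = 891 and 0.74N_1 + N_2 = 796.
Substituting N_2 = 796 - 0.74N_1 into the first: N_1(1 - 0.929·0.74) = 891 - 0.929·796.
So N_1* = 152/0.313 = 485, and then N_2* = 796 - 0.74·485 = 437.

N_1* ≈ 485, N_2* ≈ 437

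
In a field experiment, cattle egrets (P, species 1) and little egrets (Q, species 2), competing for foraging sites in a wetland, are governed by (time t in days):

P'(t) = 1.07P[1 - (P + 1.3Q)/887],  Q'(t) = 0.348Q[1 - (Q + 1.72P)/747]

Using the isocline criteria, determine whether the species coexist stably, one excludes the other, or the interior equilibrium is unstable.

Compare the nullcline intercepts: K1/α12 = 887/1.3 = 682 < K2 = 747; K2/α21 = 747/1.72 = 434 < K1 = 887.
Since both are reversed, neither can invade when rare; the interior point is a saddle.

unstable coexistence (outcome depends on initial conditions)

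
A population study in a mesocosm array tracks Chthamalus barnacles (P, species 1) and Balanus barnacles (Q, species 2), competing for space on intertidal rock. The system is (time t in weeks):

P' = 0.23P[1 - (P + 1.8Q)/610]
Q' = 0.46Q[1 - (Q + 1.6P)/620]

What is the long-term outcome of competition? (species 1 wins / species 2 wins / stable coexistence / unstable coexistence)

Compare the nullcline intercepts: K1/α12 = 610/1.8 = 339 < K2 = 620; K2/α21 = 620/1.6 = 388 < K1 = 610.
Since both are reversed, neither can invade when rare; the interior point is a saddle.

unstable coexistence (outcome depends on initial conditions)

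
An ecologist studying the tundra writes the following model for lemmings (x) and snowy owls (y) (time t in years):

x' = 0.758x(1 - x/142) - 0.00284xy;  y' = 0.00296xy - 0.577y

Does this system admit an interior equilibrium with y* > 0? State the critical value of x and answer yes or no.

The predator equation gives dy/dt > 0 only when x > 0.577/0.00296 = 195.
Without the predator, x → K = 142. Since 142 < 195, the predator cannot invade.

Threshold x = 195; K < 195, so no, the predator goes extinct.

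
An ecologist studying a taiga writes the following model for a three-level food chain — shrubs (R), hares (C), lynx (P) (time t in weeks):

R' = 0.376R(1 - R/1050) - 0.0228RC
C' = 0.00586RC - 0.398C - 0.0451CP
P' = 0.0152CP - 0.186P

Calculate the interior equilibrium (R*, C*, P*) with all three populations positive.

R* ≈ 271, C* ≈ 12.2, P* ≈ 26.4

From dP/dt = 0: 0.0152C* = 0.186, so C* = 12.2.
From dR/dt = 0: 0.376(1 - R*/1050) = 0.0228·12.2, giving R* = 1050·(1 - 0.742) = 271.
From dC/dt = 0: 0.00586·271 - 0.398 = 0.0451P*, so P* = 1.19/0.0451 = 26.4.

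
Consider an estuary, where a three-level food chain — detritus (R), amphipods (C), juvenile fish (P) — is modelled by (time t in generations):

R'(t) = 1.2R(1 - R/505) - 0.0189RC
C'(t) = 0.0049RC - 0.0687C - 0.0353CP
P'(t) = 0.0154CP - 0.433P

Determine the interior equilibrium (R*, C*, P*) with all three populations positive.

From dP/dt = 0: 0.0154C* = 0.433, so C* = 28.1.
From dR/dt = 0: 1.2(1 - R*/505) = 0.0189·28.1, giving R* = 505·(1 - 0.443) = 281.
From dC/dt = 0: 0.0049·281 - 0.0687 = 0.0353P*, so P* = 1.31/0.0353 = 37.1.

R* ≈ 281, C* ≈ 28.1, P* ≈ 37.1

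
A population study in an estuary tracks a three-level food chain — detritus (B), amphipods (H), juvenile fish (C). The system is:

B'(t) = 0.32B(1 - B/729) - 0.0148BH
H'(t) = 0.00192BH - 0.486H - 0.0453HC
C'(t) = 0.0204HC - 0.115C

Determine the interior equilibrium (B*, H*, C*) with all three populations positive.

From dC/dt = 0: 0.0204H* = 0.115, so H* = 5.64.
From dB/dt = 0: 0.32(1 - B*/729) = 0.0148·5.64, giving B* = 729·(1 - 0.261) = 539.
From dH/dt = 0: 0.00192·539 - 0.486 = 0.0453C*, so C* = 0.549/0.0453 = 12.1.

B* ≈ 539, H* ≈ 5.64, C* ≈ 12.1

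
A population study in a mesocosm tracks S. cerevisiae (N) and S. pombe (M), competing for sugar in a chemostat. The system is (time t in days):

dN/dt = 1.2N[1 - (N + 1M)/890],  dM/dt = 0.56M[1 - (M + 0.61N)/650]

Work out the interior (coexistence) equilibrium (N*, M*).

N* ≈ 615, M* ≈ 275

Setting both brackets to zero gives the nullclines N + 1M = 890 and 0.61N + M = 650.
Substituting M = 650 - 0.61N into the first: N(1 - 1·0.61) = 890 - 1·650.
So N* = 240/0.39 = 615, and then M* = 650 - 0.61·615 = 275.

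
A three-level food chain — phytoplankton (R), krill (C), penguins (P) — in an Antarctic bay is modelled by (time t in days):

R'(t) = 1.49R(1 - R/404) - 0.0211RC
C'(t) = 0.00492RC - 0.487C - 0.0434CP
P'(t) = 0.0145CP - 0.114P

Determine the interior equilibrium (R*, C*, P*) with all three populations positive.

R* ≈ 359, C* ≈ 7.86, P* ≈ 29.5

From dP/dt = 0: 0.0145C* = 0.114, so C* = 7.86.
From dR/dt = 0: 1.49(1 - R*/404) = 0.0211·7.86, giving R* = 404·(1 - 0.111) = 359.
From dC/dt = 0: 0.00492·359 - 0.487 = 0.0434P*, so P* = 1.28/0.0434 = 29.5.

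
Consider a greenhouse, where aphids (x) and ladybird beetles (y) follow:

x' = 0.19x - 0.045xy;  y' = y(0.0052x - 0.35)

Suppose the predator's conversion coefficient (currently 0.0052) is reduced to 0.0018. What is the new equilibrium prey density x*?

x* ≈ 194

At the interior fixed point, setting dy/dt = 0 with y > 0 fixes x* = (predator death rate)/(xy coefficient) — independent of the other coefficients.
With the change, x* = 0.35/0.0018 = 194; it rises from 67.3.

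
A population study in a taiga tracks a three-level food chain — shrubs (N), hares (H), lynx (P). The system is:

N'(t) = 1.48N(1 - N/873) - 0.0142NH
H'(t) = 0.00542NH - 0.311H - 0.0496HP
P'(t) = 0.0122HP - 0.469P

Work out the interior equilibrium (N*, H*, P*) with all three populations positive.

From dP/dt = 0: 0.0122H* = 0.469, so H* = 38.4.
From dN/dt = 0: 1.48(1 - N*/873) = 0.0142·38.4, giving N* = 873·(1 - 0.369) = 551.
From dH/dt = 0: 0.00542·551 - 0.311 = 0.0496P*, so P* = 2.68/0.0496 = 53.9.

N* ≈ 551, H* ≈ 38.4, P* ≈ 53.9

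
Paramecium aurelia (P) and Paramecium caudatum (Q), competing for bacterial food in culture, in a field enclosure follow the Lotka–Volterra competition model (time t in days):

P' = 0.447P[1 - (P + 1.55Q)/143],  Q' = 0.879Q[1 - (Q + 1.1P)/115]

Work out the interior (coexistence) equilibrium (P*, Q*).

Setting both brackets to zero gives the nullclines P + 1.55Q = 143 and 1.1P + Q = 115.
Substituting Q = 115 - 1.1P into the first: P(1 - 1.55·1.1) = 143 - 1.55·115.
So P* = -35.2/-0.705 = 50, and then Q* = 115 - 1.1·50 = 60.

P* ≈ 50, Q* ≈ 60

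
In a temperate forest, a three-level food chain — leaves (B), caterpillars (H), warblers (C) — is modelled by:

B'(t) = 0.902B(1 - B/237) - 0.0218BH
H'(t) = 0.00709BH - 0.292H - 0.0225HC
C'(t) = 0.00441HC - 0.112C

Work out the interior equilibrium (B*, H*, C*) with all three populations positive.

From dC/dt = 0: 0.00441H* = 0.112, so H* = 25.4.
From dB/dt = 0: 0.902(1 - B*/237) = 0.0218·25.4, giving B* = 237·(1 - 0.614) = 91.5.
From dH/dt = 0: 0.00709·91.5 - 0.292 = 0.0225C*, so C* = 0.357/0.0225 = 15.9.

B* ≈ 91.5, H* ≈ 25.4, C* ≈ 15.9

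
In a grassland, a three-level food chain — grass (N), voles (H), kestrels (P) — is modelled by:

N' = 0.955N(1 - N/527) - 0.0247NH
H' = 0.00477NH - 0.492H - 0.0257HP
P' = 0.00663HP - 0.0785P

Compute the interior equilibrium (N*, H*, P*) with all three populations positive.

From dP/dt = 0: 0.00663H* = 0.0785, so H* = 11.8.
From dN/dt = 0: 0.955(1 - N*/527) = 0.0247·11.8, giving N* = 527·(1 - 0.306) = 366.
From dH/dt = 0: 0.00477·366 - 0.492 = 0.0257P*, so P* = 1.25/0.0257 = 48.7.

N* ≈ 366, H* ≈ 11.8, P* ≈ 48.7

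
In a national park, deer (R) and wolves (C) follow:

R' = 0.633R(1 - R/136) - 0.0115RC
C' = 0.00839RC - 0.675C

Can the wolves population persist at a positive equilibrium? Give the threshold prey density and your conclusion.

Threshold R = 80.5; K > 80.5, so yes, the predator persists.

The predator equation gives dC/dt > 0 only when R > 0.675/0.00839 = 80.5.
Without the predator, R → K = 136. Since 136 > 80.5, the predator can invade and persist.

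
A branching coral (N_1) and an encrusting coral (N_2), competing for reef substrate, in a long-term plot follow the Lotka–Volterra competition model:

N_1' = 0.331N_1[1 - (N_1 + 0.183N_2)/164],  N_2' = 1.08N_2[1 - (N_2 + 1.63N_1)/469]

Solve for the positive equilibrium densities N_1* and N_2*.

Setting both brackets to zero gives the nullclines N_1 + 0.183N_2 = 164 and 1.63N_1 + N_2 = 469.
Substituting N_2 = 469 - 1.63N_1 into the first: N_1(1 - 0.183·1.63) = 164 - 0.183·469.
So N_1* = 78.2/0.702 = 111, and then N_2* = 469 - 1.63·111 = 287.

N_1* ≈ 111, N_2* ≈ 287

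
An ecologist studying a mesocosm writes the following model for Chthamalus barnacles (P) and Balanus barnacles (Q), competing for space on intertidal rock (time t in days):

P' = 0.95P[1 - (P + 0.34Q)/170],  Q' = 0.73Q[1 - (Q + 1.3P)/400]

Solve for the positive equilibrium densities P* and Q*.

P* ≈ 60.9, Q* ≈ 321

Setting both brackets to zero gives the nullclines P + 0.34Q = 170 and 1.3P + Q = 400.
Substituting Q = 400 - 1.3P into the first: P(1 - 0.34·1.3) = 170 - 0.34·400.
So P* = 34/0.558 = 60.9, and then Q* = 400 - 1.3·60.9 = 321.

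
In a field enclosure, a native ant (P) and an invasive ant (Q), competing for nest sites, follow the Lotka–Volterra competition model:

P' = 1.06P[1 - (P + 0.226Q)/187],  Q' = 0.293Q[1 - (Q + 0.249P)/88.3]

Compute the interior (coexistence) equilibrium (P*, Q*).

P* ≈ 177, Q* ≈ 44.2

Setting both brackets to zero gives the nullclines P + 0.226Q = 187 and 0.249P + Q = 88.3.
Substituting Q = 88.3 - 0.249P into the first: P(1 - 0.226·0.249) = 187 - 0.226·88.3.
So P* = 167/0.944 = 177, and then Q* = 88.3 - 0.249·177 = 44.2.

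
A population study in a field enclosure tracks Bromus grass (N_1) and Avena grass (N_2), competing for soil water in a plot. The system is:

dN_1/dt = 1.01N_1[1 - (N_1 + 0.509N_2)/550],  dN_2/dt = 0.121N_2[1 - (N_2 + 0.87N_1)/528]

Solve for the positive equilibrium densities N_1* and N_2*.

N_1* ≈ 505, N_2* ≈ 88.8

Setting both brackets to zero gives the nullclines N_1 + 0.509N_2 = 550 and 0.87N_1 + N_2 = 528.
Substituting N_2 = 528 - 0.87N_1 into the first: N_1(1 - 0.509·0.87) = 550 - 0.509·528.
So N_1* = 281/0.557 = 505, and then N_2* = 528 - 0.87·505 = 88.8.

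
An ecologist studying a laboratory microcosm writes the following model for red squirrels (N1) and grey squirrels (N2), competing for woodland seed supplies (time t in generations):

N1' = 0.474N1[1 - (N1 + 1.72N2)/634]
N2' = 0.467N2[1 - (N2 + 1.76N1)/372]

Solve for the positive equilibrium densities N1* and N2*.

N1* ≈ 2.88, N2* ≈ 367

Setting both brackets to zero gives the nullclines N1 + 1.72N2 = 634 and 1.76N1 + N2 = 372.
Substituting N2 = 372 - 1.76N1 into the first: N1(1 - 1.72·1.76) = 634 - 1.72·372.
So N1* = -5.84/-2.03 = 2.88, and then N2* = 372 - 1.76·2.88 = 367.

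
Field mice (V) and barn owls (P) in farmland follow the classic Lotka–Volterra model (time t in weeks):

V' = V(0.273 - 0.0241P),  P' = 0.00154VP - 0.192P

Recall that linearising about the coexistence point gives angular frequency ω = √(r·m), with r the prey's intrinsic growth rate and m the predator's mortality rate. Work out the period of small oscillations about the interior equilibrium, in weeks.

T ≈ 27.4 weeks

Here r = 0.273 and m = 0.192, so r·m = 0.0524.
ω = √0.0524 = 0.229 per week, hence T = 2π/ω ≈ 27.4 weeks.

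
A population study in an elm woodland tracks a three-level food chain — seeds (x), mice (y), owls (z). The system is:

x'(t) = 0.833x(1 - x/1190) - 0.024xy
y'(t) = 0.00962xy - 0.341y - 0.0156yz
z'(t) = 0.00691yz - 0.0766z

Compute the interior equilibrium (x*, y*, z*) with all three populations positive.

x* ≈ 810, y* ≈ 11.1, z* ≈ 478

From dz/dt = 0: 0.00691y* = 0.0766, so y* = 11.1.
From dx/dt = 0: 0.833(1 - x*/1190) = 0.024·11.1, giving x* = 1190·(1 - 0.319) = 810.
From dy/dt = 0: 0.00962·810 - 0.341 = 0.0156z*, so z* = 7.45/0.0156 = 478.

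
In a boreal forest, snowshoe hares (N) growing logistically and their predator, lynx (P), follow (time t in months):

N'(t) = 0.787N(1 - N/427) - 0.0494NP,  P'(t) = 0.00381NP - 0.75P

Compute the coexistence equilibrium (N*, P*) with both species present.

From dP/dt = 0 with P > 0: 0.00381N* = 0.75, so N* = 197.
Substitute into dN/dt = 0: 0.787(1 - 197/427) = 0.0494P*.
The bracket is 0.539, giving P* = 0.424/0.0494 = 8.59.

N* ≈ 197, P* ≈ 8.59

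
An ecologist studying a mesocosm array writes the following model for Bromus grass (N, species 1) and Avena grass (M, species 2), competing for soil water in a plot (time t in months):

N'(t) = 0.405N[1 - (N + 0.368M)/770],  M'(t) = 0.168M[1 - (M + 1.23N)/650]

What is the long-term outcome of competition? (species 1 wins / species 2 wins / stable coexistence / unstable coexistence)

Compare the nullcline intercepts: K1/α12 = 770/0.368 = 2090 > K2 = 650; K2/α21 = 650/1.23 = 528 < K1 = 770.
Since the inequalities point opposite ways, species 1 can invade but species 2 cannot.

species 1 excludes species 2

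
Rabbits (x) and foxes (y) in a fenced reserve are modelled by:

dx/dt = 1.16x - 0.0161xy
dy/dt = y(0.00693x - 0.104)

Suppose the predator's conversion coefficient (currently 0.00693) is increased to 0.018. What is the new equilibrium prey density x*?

x* ≈ 5.78

At the interior fixed point, setting dy/dt = 0 with y > 0 fixes x* = (predator death rate)/(xy coefficient) — independent of the other coefficients.
With the change, x* = 0.104/0.018 = 5.78; it falls from 15.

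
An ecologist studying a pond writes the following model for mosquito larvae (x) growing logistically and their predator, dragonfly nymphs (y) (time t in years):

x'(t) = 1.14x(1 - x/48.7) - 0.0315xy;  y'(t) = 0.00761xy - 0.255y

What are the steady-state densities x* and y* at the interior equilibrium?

From dy/dt = 0 with y > 0: 0.00761x* = 0.255, so x* = 33.5.
Substitute into dx/dt = 0: 1.14(1 - 33.5/48.7) = 0.0315y*.
The bracket is 0.312, giving y* = 0.356/0.0315 = 11.3.

x* ≈ 33.5, y* ≈ 11.3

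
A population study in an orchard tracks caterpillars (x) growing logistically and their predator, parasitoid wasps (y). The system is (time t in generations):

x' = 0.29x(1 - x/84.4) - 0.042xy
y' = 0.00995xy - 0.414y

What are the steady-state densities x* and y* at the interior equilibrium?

x* ≈ 41.6, y* ≈ 3.5

From dy/dt = 0 with y > 0: 0.00995x* = 0.414, so x* = 41.6.
Substitute into dx/dt = 0: 0.29(1 - 41.6/84.4) = 0.042y*.
The bracket is 0.507, giving y* = 0.147/0.042 = 3.5.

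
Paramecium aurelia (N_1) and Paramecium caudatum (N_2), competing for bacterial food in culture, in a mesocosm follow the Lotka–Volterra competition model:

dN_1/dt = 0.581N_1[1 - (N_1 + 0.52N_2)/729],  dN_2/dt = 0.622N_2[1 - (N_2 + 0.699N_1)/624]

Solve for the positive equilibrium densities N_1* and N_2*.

N_1* ≈ 636, N_2* ≈ 180

Setting both brackets to zero gives the nullclines N_1 + 0.52N_2 = 729 and 0.699N_1 + N_2 = 624.
Substituting N_2 = 624 - 0.699N_1 into the first: N_1(1 - 0.52·0.699) = 729 - 0.52·624.
So N_1* = 405/0.637 = 636, and then N_2* = 624 - 0.699·636 = 180.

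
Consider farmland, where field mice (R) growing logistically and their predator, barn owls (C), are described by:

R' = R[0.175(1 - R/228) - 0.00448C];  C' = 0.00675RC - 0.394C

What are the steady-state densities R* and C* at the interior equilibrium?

From dC/dt = 0 with C > 0: 0.00675R* = 0.394, so R* = 58.4.
Substitute into dR/dt = 0: 0.175(1 - 58.4/228) = 0.00448C*.
The bracket is 0.744, giving C* = 0.13/0.00448 = 29.1.

R* ≈ 58.4, C* ≈ 29.1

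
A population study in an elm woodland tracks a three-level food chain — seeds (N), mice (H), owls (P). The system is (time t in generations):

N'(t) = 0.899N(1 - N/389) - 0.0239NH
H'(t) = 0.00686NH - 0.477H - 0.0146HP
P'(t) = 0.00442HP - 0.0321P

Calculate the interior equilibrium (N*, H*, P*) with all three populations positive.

N* ≈ 314, H* ≈ 7.26, P* ≈ 115

From dP/dt = 0: 0.00442H* = 0.0321, so H* = 7.26.
From dN/dt = 0: 0.899(1 - N*/389) = 0.0239·7.26, giving N* = 389·(1 - 0.193) = 314.
From dH/dt = 0: 0.00686·314 - 0.477 = 0.0146P*, so P* = 1.68/0.0146 = 115.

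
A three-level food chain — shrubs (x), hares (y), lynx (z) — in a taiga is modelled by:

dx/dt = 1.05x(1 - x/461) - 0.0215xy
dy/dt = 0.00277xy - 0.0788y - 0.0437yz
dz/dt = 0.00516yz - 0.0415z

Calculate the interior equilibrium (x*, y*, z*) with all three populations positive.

From dz/dt = 0: 0.00516y* = 0.0415, so y* = 8.04.
From dx/dt = 0: 1.05(1 - x*/461) = 0.0215·8.04, giving x* = 461·(1 - 0.165) = 385.
From dy/dt = 0: 0.00277·385 - 0.0788 = 0.0437z*, so z* = 0.988/0.0437 = 22.6.

x* ≈ 385, y* ≈ 8.04, z* ≈ 22.6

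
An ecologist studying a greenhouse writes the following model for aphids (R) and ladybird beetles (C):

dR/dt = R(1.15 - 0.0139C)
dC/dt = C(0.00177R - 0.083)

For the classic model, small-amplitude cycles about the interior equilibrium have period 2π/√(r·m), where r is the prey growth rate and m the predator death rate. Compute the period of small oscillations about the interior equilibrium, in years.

Here r = 1.15 and m = 0.083, so r·m = 0.0954.
ω = √0.0954 = 0.309 per year, hence T = 2π/ω ≈ 20.3 years.

T ≈ 20.3 years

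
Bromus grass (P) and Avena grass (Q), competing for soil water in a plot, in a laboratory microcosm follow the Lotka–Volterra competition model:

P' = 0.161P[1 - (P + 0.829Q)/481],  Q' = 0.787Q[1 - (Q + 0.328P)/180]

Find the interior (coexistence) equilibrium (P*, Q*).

Setting both brackets to zero gives the nullclines P + 0.829Q = 481 and 0.328P + Q = 180.
Substituting Q = 180 - 0.328P into the first: P(1 - 0.829·0.328) = 481 - 0.829·180.
So P* = 332/0.728 = 456, and then Q* = 180 - 0.328·456 = 30.5.

P* ≈ 456, Q* ≈ 30.5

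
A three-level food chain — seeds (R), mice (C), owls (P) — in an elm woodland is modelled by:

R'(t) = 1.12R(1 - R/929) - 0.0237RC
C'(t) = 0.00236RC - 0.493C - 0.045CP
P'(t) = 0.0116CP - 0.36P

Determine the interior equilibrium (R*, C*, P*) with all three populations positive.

R* ≈ 319, C* ≈ 31, P* ≈ 5.77

From dP/dt = 0: 0.0116C* = 0.36, so C* = 31.
From dR/dt = 0: 1.12(1 - R*/929) = 0.0237·31, giving R* = 929·(1 - 0.657) = 319.
From dC/dt = 0: 0.00236·319 - 0.493 = 0.045P*, so P* = 0.26/0.045 = 5.77.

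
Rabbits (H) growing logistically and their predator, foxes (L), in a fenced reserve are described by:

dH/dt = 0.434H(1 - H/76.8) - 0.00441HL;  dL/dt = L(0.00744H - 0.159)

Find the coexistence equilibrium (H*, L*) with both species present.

From dL/dt = 0 with L > 0: 0.00744H* = 0.159, so H* = 21.4.
Substitute into dH/dt = 0: 0.434(1 - 21.4/76.8) = 0.00441L*.
The bracket is 0.722, giving L* = 0.313/0.00441 = 71.

H* ≈ 21.4, L* ≈ 71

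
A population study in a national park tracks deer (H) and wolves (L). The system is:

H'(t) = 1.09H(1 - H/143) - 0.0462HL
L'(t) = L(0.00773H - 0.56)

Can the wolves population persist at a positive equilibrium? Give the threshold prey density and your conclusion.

The predator equation gives dL/dt > 0 only when H > 0.56/0.00773 = 72.4.
Without the predator, H → K = 143. Since 143 > 72.4, the predator can invade and persist.

Threshold H = 72.4; K > 72.4, so yes, the predator persists.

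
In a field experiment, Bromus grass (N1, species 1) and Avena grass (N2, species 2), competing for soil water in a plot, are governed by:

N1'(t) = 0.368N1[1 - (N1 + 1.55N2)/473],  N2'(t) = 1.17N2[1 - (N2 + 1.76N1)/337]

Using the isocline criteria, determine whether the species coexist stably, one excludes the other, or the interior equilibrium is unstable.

Compare the nullcline intercepts: K1/α12 = 473/1.55 = 305 < K2 = 337; K2/α21 = 337/1.76 = 191 < K1 = 473.
Since both are reversed, neither can invade when rare; the interior point is a saddle.

unstable coexistence (outcome depends on initial conditions)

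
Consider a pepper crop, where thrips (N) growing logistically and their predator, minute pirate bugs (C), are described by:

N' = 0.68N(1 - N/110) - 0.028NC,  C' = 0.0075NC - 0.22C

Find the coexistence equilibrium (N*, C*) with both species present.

From dC/dt = 0 with C > 0: 0.0075N* = 0.22, so N* = 29.3.
Substitute into dN/dt = 0: 0.68(1 - 29.3/110) = 0.028C*.
The bracket is 0.733, giving C* = 0.499/0.028 = 17.8.

N* ≈ 29.3, C* ≈ 17.8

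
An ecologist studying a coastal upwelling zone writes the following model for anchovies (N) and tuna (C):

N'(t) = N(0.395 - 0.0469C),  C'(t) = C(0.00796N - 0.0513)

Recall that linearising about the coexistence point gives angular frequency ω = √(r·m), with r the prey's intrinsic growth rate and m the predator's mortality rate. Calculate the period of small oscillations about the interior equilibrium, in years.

T ≈ 44.1 years

Here r = 0.395 and m = 0.0513, so r·m = 0.0203.
ω = √0.0203 = 0.142 per year, hence T = 2π/ω ≈ 44.1 years.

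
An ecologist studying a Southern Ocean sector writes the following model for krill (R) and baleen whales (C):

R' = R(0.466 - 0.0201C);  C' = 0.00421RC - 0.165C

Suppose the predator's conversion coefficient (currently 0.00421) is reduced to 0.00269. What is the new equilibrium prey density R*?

At the interior fixed point, setting dC/dt = 0 with C > 0 fixes R* = (predator death rate)/(RC coefficient) — independent of the other coefficients.
With the change, R* = 0.165/0.00269 = 61.3; it rises from 39.2.

R* ≈ 61.3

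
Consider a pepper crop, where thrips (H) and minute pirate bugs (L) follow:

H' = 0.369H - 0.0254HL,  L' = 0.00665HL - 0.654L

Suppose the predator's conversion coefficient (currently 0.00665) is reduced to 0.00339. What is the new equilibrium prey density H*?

H* ≈ 193

At the interior fixed point, setting dL/dt = 0 with L > 0 fixes H* = (predator death rate)/(HL coefficient) — independent of the other coefficients.
With the change, H* = 0.654/0.00339 = 193; it rises from 98.3.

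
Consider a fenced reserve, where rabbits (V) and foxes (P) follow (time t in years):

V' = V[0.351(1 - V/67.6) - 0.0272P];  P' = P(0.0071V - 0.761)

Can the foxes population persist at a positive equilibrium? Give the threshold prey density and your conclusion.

Threshold V = 107; K < 107, so no, the predator goes extinct.

The predator equation gives dP/dt > 0 only when V > 0.761/0.0071 = 107.
Without the predator, V → K = 67.6. Since 67.6 < 107, the predator cannot invade.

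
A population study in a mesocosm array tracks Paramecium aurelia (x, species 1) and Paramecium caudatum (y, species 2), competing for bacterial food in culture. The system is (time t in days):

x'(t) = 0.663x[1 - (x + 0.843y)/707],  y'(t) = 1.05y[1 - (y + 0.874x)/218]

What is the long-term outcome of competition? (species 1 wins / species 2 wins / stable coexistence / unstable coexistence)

species 1 excludes species 2

Compare the nullcline intercepts: K1/α12 = 707/0.843 = 839 > K2 = 218; K2/α21 = 218/0.874 = 249 < K1 = 707.
Since the inequalities point opposite ways, species 1 can invade but species 2 cannot.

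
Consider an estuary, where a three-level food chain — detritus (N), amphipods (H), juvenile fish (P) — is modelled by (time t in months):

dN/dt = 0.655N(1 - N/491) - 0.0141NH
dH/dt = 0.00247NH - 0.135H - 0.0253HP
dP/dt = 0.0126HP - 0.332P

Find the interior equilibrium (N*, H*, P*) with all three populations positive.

From dP/dt = 0: 0.0126H* = 0.332, so H* = 26.3.
From dN/dt = 0: 0.655(1 - N*/491) = 0.0141·26.3, giving N* = 491·(1 - 0.567) = 212.
From dH/dt = 0: 0.00247·212 - 0.135 = 0.0253P*, so P* = 0.39/0.0253 = 15.4.

N* ≈ 212, H* ≈ 26.3, P* ≈ 15.4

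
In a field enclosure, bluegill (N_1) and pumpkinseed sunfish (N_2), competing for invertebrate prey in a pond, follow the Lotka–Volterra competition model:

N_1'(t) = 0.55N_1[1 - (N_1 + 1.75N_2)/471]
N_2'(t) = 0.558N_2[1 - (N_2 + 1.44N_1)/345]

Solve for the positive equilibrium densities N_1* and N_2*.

N_1* ≈ 87.3, N_2* ≈ 219

Setting both brackets to zero gives the nullclines N_1 + 1.75N_2 = 471 and 1.44N_1 + N_2 = 345.
Substituting N_2 = 345 - 1.44N_1 into the first: N_1(1 - 1.75·1.44) = 471 - 1.75·345.
So N_1* = -133/-1.52 = 87.3, and then N_2* = 345 - 1.44·87.3 = 219.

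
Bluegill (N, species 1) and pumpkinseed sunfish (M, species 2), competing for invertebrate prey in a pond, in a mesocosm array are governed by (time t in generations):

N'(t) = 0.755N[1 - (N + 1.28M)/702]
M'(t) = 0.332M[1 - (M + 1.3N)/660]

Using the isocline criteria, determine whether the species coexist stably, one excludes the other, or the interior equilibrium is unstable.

Compare the nullcline intercepts: K1/α12 = 702/1.28 = 548 < K2 = 660; K2/α21 = 660/1.3 = 508 < K1 = 702.
Since both are reversed, neither can invade when rare; the interior point is a saddle.

unstable coexistence (outcome depends on initial conditions)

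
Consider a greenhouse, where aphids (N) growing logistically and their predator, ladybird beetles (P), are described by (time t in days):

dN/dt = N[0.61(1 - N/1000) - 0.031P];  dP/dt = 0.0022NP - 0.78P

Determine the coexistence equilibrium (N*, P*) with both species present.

From dP/dt = 0 with P > 0: 0.0022N* = 0.78, so N* = 355.
Substitute into dN/dt = 0: 0.61(1 - 355/1000) = 0.031P*.
The bracket is 0.645, giving P* = 0.394/0.031 = 12.7.

N* ≈ 355, P* ≈ 12.7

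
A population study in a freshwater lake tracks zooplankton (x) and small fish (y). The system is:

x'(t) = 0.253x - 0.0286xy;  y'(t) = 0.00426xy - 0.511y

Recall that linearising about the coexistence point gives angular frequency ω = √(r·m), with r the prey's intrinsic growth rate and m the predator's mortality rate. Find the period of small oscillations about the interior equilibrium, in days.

T ≈ 17.5 days

Here r = 0.253 and m = 0.511, so r·m = 0.129.
ω = √0.129 = 0.36 per day, hence T = 2π/ω ≈ 17.5 days.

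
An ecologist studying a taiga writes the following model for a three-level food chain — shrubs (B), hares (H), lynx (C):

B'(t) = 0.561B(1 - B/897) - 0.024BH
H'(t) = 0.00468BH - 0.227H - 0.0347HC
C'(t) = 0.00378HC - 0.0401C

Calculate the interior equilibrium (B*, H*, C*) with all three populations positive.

B* ≈ 490, H* ≈ 10.6, C* ≈ 59.5

From dC/dt = 0: 0.00378H* = 0.0401, so H* = 10.6.
From dB/dt = 0: 0.561(1 - B*/897) = 0.024·10.6, giving B* = 897·(1 - 0.454) = 490.
From dH/dt = 0: 0.00468·490 - 0.227 = 0.0347C*, so C* = 2.07/0.0347 = 59.5.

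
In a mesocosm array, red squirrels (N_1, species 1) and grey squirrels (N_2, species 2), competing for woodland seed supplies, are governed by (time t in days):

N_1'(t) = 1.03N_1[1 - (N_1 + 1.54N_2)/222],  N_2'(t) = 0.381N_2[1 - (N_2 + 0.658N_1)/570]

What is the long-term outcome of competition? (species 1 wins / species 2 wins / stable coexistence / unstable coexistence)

species 2 excludes species 1

Compare the nullcline intercepts: K1/α12 = 222/1.54 = 144 < K2 = 570; K2/α21 = 570/0.658 = 866 > K1 = 222.
Since the inequalities point opposite ways, species 2 can invade but species 1 cannot.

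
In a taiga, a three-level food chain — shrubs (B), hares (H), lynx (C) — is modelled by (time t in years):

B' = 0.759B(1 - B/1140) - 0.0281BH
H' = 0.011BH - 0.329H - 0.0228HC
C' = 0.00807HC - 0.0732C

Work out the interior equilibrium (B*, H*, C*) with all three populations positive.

From dC/dt = 0: 0.00807H* = 0.0732, so H* = 9.07.
From dB/dt = 0: 0.759(1 - B*/1140) = 0.0281·9.07, giving B* = 1140·(1 - 0.336) = 757.
From dH/dt = 0: 0.011·757 - 0.329 = 0.0228C*, so C* = 8/0.0228 = 351.

B* ≈ 757, H* ≈ 9.07, C* ≈ 351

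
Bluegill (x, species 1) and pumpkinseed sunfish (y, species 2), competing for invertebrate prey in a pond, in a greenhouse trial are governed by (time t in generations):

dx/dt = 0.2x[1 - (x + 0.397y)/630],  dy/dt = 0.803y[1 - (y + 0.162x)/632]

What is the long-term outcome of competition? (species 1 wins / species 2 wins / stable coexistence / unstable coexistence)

stable coexistence

Compare the nullcline intercepts: K1/α12 = 630/0.397 = 1590 > K2 = 632; K2/α21 = 632/0.162 = 3900 > K1 = 630.
Since both inequalities hold, each species can invade when rare, so the interior equilibrium is stable.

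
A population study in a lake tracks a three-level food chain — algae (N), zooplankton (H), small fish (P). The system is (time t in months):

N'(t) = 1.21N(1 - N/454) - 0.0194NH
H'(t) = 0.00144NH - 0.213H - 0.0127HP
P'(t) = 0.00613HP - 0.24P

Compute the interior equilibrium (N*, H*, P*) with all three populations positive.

From dP/dt = 0: 0.00613H* = 0.24, so H* = 39.2.
From dN/dt = 0: 1.21(1 - N*/454) = 0.0194·39.2, giving N* = 454·(1 - 0.628) = 169.
From dH/dt = 0: 0.00144·169 - 0.213 = 0.0127P*, so P* = 0.0304/0.0127 = 2.39.

N* ≈ 169, H* ≈ 39.2, P* ≈ 2.39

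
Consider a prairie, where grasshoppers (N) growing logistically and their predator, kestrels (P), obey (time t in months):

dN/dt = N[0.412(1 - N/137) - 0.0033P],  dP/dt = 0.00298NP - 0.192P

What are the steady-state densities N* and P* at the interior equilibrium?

From dP/dt = 0 with P > 0: 0.00298N* = 0.192, so N* = 64.4.
Substitute into dN/dt = 0: 0.412(1 - 64.4/137) = 0.0033P*.
The bracket is 0.53, giving P* = 0.218/0.0033 = 66.1.

N* ≈ 64.4, P* ≈ 66.1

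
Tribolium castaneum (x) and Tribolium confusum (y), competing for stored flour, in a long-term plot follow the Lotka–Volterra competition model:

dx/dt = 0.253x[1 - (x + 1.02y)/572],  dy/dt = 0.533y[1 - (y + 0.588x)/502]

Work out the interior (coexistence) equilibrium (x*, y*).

x* ≈ 150, y* ≈ 414

Setting both brackets to zero gives the nullclines x + 1.02y = 572 and 0.588x + y = 502.
Substituting y = 502 - 0.588x into the first: x(1 - 1.02·0.588) = 572 - 1.02·502.
So x* = 60/0.4 = 150, and then y* = 502 - 0.588·150 = 414.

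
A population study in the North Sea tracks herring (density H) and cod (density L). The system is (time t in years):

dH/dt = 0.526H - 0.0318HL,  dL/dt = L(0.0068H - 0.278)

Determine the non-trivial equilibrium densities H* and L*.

Set dL/dt = 0 with L > 0: 0.0068H - 0.278 = 0, so H* = 0.278/0.0068 = 40.9.
Set dH/dt = 0 with H > 0: 0.526 - 0.0318L = 0, so L* = 0.526/0.0318 = 16.5.

H* ≈ 40.9, L* ≈ 16.5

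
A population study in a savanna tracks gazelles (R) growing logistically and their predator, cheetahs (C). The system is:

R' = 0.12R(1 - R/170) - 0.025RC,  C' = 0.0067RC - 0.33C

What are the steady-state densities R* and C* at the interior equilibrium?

From dC/dt = 0 with C > 0: 0.0067R* = 0.33, so R* = 49.3.
Substitute into dR/dt = 0: 0.12(1 - 49.3/170) = 0.025C*.
The bracket is 0.71, giving C* = 0.0852/0.025 = 3.41.

R* ≈ 49.3, C* ≈ 3.41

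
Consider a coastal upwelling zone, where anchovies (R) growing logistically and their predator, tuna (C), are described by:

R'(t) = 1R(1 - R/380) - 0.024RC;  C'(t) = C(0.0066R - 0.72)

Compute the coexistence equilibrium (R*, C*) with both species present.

From dC/dt = 0 with C > 0: 0.0066R* = 0.72, so R* = 109.
Substitute into dR/dt = 0: 1(1 - 109/380) = 0.024C*.
The bracket is 0.713, giving C* = 0.713/0.024 = 29.7.

R* ≈ 109, C* ≈ 29.7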